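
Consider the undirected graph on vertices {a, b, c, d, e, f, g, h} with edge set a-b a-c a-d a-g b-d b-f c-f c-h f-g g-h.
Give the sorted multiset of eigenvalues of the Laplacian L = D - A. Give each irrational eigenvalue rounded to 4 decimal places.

[0, 0, 1.1153, 2.3651, 3, 3.5659, 4, 5.9537]

With the vertex order [a, b, c, d, e, f, g, h], the degrees are [4, 3, 3, 2, 0, 3, 3, 2], giving D = diag(4, 3, 3, 2, 0, 3, 3, 2) and L = D - A. Diagonalising L (or applying a numerical eigensolver to the 8x8 matrix) gives the spectrum above. The 2 zero eigenvalues correspond to the 2 connected components. The eigenvalues sum to 20, which equals trace(L) = 2|E|.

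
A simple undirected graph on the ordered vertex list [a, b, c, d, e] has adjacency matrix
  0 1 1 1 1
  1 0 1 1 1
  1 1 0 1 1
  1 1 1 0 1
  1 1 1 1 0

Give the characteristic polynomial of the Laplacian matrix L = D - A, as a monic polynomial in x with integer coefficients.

x^5 - 20x^4 + 150x^3 - 500x^2 + 625x

With the vertex order [a, b, c, d, e], the degrees are [4, 4, 4, 4, 4], giving D = diag(4, 4, 4, 4, 4) and L = D - A. Computing det(xI - L) by cofactor expansion (or equivalently via sum-over-permutations) gives x^5 - 20x^4 + 150x^3 - 500x^2 + 625x. The constant term is 0 because L is singular (the all-ones vector lies in its kernel). The largest eigenvalue, 5, is at most the vertex count 5. The eigenvalues sum to 20, which equals trace(L) = 2|E|.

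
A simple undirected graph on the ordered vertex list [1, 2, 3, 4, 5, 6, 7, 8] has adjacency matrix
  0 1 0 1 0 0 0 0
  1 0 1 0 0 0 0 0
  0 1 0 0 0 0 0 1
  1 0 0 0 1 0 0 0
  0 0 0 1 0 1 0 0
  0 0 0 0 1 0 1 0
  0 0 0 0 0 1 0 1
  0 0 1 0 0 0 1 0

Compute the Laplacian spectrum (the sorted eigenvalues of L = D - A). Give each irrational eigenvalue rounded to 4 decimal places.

[0, 0.5858, 0.5858, 2, 2, 3.4142, 3.4142, 4]

Reading degrees in the order [1, 2, 3, 4, 5, 6, 7, 8] gives [2, 2, 2, 2, 2, 2, 2, 2]; set D = diag(2, 2, 2, 2, 2, 2, 2, 2) and form L = D - A. Diagonalising L (or applying a numerical eigensolver to the 8x8 matrix) gives the spectrum above. The single zero eigenvalue shows the graph is connected. The largest eigenvalue, 4, is at most the vertex count 8.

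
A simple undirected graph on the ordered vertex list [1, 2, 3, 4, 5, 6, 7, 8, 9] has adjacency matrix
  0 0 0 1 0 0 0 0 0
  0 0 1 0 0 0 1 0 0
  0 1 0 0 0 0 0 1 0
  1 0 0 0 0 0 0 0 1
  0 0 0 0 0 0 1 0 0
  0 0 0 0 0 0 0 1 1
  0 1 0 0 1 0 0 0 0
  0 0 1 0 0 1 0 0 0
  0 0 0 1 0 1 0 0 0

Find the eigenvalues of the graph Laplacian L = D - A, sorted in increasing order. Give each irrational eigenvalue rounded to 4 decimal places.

[0, 0.1206, 0.4679, 1, 1.6527, 2.3473, 3, 3.5321, 3.8794]

With the vertex order [1, 2, 3, 4, 5, 6, 7, 8, 9], the degrees are [1, 2, 2, 2, 1, 2, 2, 2, 2], giving D = diag(1, 2, 2, 2, 1, 2, 2, 2, 2) and L = D - A. The multiplicity of 0 as a Laplacian eigenvalue equals the number of connected components. The single zero eigenvalue shows the graph is connected. The eigenvalues sum to 16, which equals trace(L) = 2|E|.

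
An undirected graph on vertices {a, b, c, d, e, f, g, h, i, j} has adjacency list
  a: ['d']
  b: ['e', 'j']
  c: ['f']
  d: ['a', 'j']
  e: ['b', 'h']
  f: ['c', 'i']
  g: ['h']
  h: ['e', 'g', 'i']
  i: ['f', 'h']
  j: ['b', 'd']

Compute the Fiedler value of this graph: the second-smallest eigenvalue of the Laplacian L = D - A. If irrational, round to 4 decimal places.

0.1172

With the vertex order [a, b, c, d, e, f, g, h, i, j], the degrees are [1, 2, 1, 2, 2, 2, 1, 3, 2, 2], giving D = diag(1, 2, 1, 2, 2, 2, 1, 3, 2, 2) and L = D - A. The smallest Laplacian eigenvalue is always 0. The next one, lambda_2 = 0.1172, measures how hard the graph is to disconnect: larger values mean better connectivity. The eigenvalues sum to 18, which equals trace(L) = 2|E|.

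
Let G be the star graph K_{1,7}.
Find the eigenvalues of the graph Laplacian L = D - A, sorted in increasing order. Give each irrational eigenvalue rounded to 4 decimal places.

[0, 1, 1, 1, 1, 1, 1, 8]

The graph has 8 vertices and degree multiset [7, 1, 1, 1, 1, 1, 1, 1]; D is the diagonal matrix of degrees and L = D - A. The multiplicity of 0 as a Laplacian eigenvalue equals the number of connected components. The largest eigenvalue, 8, is at most the vertex count 8. The eigenvalues sum to 14, which equals trace(L) = 2|E|.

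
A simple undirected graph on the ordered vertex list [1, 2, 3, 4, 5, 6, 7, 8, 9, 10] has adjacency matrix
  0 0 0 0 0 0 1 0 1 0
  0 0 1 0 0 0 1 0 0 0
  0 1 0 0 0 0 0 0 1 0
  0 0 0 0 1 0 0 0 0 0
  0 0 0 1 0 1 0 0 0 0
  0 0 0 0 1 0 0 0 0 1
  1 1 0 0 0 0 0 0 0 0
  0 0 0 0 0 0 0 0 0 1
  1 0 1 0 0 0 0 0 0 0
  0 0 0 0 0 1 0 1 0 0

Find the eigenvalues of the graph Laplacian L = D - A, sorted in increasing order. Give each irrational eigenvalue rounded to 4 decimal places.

With the vertex order [1, 2, 3, 4, 5, 6, 7, 8, 9, 10], the degrees are [2, 2, 2, 1, 2, 2, 2, 1, 2, 2], giving D = diag(2, 2, 2, 1, 2, 2, 2, 1, 2, 2) and L = D - A. Since every row of L sums to 0, the all-ones vector is in the kernel and 0 is an eigenvalue. The 2 zero eigenvalues correspond to the 2 connected components. The largest eigenvalue, 3.6180, is at most the vertex count 10. The eigenvalues sum to 18, which equals trace(L) = 2|E|.

[0, 0, 0.3820, 1.3820, 1.3820, 1.3820, 2.6180, 3.6180, 3.6180, 3.6180]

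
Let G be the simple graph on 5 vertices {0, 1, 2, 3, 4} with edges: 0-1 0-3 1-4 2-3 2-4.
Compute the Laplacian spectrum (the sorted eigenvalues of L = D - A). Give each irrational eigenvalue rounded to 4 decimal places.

Each diagonal entry of L is the vertex degree and each off-diagonal entry is -1 where an edge is present, 0 otherwise; in the order [0, 1, 2, 3, 4] the diagonal is [2, 2, 2, 2, 2]. L is symmetric positive semidefinite, so every eigenvalue is real and nonnegative.

[0, 1.3820, 1.3820, 3.6180, 3.6180]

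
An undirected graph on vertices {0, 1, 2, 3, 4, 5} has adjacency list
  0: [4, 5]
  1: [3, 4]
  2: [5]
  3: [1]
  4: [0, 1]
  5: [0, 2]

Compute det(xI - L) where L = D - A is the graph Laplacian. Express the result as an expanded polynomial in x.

With the vertex order [0, 1, 2, 3, 4, 5], the degrees are [2, 2, 1, 1, 2, 2], giving D = diag(2, 2, 1, 1, 2, 2) and L = D - A. Computing det(xI - L) by cofactor expansion (or equivalently via sum-over-permutations) gives x^6 - 10x^5 + 36x^4 - 56x^3 + 35x^2 - 6x. The constant term is 0 because L is singular (the all-ones vector lies in its kernel). There is one zero in the spectrum, matching the 1 component.

x^6 - 10x^5 + 36x^4 - 56x^3 + 35x^2 - 6x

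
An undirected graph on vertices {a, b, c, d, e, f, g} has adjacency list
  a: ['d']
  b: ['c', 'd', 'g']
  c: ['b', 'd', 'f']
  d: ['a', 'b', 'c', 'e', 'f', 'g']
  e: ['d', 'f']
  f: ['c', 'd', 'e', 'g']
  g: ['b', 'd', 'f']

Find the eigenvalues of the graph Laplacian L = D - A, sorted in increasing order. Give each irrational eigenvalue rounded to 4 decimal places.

[0, 1, 1.8299, 3, 3.6889, 5.4812, 7]

Reading degrees in the order [a, b, c, d, e, f, g] gives [1, 3, 3, 6, 2, 4, 3]; set D = diag(1, 3, 3, 6, 2, 4, 3) and form L = D - A. The multiplicity of 0 as a Laplacian eigenvalue equals the number of connected components. The single zero eigenvalue shows the graph is connected. There is one zero in the spectrum, matching the 1 component.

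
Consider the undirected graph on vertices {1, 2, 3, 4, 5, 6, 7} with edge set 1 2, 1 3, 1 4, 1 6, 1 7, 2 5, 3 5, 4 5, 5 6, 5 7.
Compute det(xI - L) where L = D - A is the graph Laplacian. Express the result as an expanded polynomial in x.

x^7 - 20x^6 + 155x^5 - 600x^4 + 1240x^3 - 1312x^2 + 560x

With the vertex order [1, 2, 3, 4, 5, 6, 7], the degrees are [5, 2, 2, 2, 5, 2, 2], giving D = diag(5, 2, 2, 2, 5, 2, 2) and L = D - A. Computing det(xI - L) by cofactor expansion (or equivalently via sum-over-permutations) gives x^7 - 20x^6 + 155x^5 - 600x^4 + 1240x^3 - 1312x^2 + 560x. The coefficient of x^6 equals -trace(L) = -20, matching the sum of degrees.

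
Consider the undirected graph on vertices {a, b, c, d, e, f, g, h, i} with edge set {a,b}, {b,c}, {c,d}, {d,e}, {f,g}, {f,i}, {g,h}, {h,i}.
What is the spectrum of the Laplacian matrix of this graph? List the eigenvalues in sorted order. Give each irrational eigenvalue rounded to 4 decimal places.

[0, 0, 0.3820, 1.3820, 2, 2, 2.6180, 3.6180, 4]

Reading degrees in the order [a, b, c, d, e, f, g, h, i] gives [1, 2, 2, 2, 1, 2, 2, 2, 2]; set D = diag(1, 2, 2, 2, 1, 2, 2, 2, 2) and form L = D - A. Diagonalising L (or applying a numerical eigensolver to the 9x9 matrix) gives the spectrum above. The 2 zero eigenvalues correspond to the 2 connected components.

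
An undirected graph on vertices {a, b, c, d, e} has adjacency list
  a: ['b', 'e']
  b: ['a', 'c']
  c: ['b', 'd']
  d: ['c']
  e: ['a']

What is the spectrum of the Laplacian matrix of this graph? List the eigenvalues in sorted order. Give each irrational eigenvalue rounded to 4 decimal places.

[0, 0.3820, 1.3820, 2.6180, 3.6180]

Each diagonal entry of L is the vertex degree and each off-diagonal entry is -1 where an edge is present, 0 otherwise; in the order [a, b, c, d, e] the diagonal is [2, 2, 2, 1, 1]. Since every row of L sums to 0, the all-ones vector is in the kernel and 0 is an eigenvalue. The single zero eigenvalue shows the graph is connected. The largest eigenvalue, 3.6180, is at most the vertex count 5.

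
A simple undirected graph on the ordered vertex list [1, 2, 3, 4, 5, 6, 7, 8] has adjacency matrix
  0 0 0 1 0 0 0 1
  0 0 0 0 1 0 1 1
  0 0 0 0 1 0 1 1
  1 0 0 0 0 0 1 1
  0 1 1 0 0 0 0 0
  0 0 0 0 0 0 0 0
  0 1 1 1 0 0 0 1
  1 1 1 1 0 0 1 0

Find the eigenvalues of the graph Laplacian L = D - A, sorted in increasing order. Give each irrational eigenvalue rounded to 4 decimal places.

Reading degrees in the order [1, 2, 3, 4, 5, 6, 7, 8] gives [2, 3, 3, 3, 2, 0, 4, 5]; set D = diag(2, 3, 3, 3, 2, 0, 4, 5) and form L = D - A. L is symmetric positive semidefinite, so every eigenvalue is real and nonnegative. The 2 zero eigenvalues correspond to the 2 connected components. The largest eigenvalue, 6.1774, is at most the vertex count 8. The eigenvalues sum to 22, which equals trace(L) = 2|E|.

[0, 0, 1.1442, 2.5858, 3, 3.6784, 5.4142, 6.1774]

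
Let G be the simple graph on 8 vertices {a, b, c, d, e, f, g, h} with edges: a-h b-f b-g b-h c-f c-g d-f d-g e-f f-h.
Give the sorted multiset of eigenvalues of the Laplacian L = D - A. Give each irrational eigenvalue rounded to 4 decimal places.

Each diagonal entry of L is the vertex degree and each off-diagonal entry is -1 where an edge is present, 0 otherwise; in the order [a, b, c, d, e, f, g, h] the diagonal is [1, 3, 2, 2, 1, 5, 3, 3]. The multiplicity of 0 as a Laplacian eigenvalue equals the number of connected components. The single zero eigenvalue shows the graph is connected.

[0, 0.6407, 0.9472, 2, 2.1880, 3.3429, 4.5659, 6.3152]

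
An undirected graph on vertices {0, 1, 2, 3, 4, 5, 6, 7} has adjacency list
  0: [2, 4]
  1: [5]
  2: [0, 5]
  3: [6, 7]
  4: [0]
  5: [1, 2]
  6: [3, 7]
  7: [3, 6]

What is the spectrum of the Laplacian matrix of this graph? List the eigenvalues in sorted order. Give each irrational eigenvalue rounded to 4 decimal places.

With the vertex order [0, 1, 2, 3, 4, 5, 6, 7], the degrees are [2, 1, 2, 2, 1, 2, 2, 2], giving D = diag(2, 1, 2, 2, 1, 2, 2, 2) and L = D - A. L is symmetric positive semidefinite, so every eigenvalue is real and nonnegative. The 2 zero eigenvalues correspond to the 2 connected components. There are 2 zeros in the spectrum, matching the 2 components.

[0, 0, 0.3820, 1.3820, 2.6180, 3, 3, 3.6180]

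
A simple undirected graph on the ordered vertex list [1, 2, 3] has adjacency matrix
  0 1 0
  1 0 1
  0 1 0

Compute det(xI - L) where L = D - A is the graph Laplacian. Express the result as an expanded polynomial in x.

x^3 - 4x^2 + 3x

With the vertex order [1, 2, 3], the degrees are [1, 2, 1], giving D = diag(1, 2, 1) and L = D - A. The eigenvalues of L are [0, 1, 3]; the characteristic polynomial is the product of (x - lambda_i), which multiplies out to x^3 - 4x^2 + 3x. The constant term is 0 because L is singular (the all-ones vector lies in its kernel). The eigenvalues sum to 4, which equals trace(L) = 2|E|.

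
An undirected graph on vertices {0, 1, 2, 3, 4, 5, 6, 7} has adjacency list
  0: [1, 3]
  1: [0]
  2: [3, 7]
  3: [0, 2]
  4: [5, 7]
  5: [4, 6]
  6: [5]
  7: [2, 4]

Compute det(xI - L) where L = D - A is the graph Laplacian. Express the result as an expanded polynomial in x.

Each diagonal entry of L is the vertex degree and each off-diagonal entry is -1 where an edge is present, 0 otherwise; in the order [0, 1, 2, 3, 4, 5, 6, 7] the diagonal is [2, 1, 2, 2, 2, 2, 1, 2]. L has integer entries, so p(x) = det(xI - L) has integer coefficients. Expanding the determinant yields x^8 - 14x^7 + 78x^6 - 220x^5 + 330x^4 - 252x^3 + 84x^2 - 8x. The constant term is 0 because L is singular (the all-ones vector lies in its kernel). By the matrix-tree theorem the graph has (1/8) * product of the nonzero eigenvalues = 1 spanning tree.

x^8 - 14x^7 + 78x^6 - 220x^5 + 330x^4 - 252x^3 + 84x^2 - 8x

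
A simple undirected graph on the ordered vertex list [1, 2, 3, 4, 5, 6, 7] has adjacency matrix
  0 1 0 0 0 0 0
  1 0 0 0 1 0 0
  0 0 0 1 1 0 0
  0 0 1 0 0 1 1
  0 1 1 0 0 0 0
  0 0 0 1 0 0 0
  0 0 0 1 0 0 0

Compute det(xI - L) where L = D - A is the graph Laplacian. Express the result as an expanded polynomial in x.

x^7 - 12x^6 + 54x^5 - 114x^4 + 116x^3 - 52x^2 + 7x

Each diagonal entry of L is the vertex degree and each off-diagonal entry is -1 where an edge is present, 0 otherwise; in the order [1, 2, 3, 4, 5, 6, 7] the diagonal is [1, 2, 2, 3, 2, 1, 1]. Computing det(xI - L) by cofactor expansion (or equivalently via sum-over-permutations) gives x^7 - 12x^6 + 54x^5 - 114x^4 + 116x^3 - 52x^2 + 7x. The constant term is 0 because L is singular (the all-ones vector lies in its kernel). The eigenvalues sum to 12, which equals trace(L) = 2|E|.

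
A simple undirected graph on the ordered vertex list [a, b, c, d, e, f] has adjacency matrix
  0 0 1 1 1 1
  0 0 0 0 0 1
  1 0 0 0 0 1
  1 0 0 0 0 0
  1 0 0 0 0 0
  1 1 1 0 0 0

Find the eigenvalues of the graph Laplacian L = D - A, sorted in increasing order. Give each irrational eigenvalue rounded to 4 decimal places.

With the vertex order [a, b, c, d, e, f], the degrees are [4, 1, 2, 1, 1, 3], giving D = diag(4, 1, 2, 1, 1, 3) and L = D - A. Diagonalising L (or applying a numerical eigensolver to the 6x6 matrix) gives the spectrum above.

[0, 0.6314, 1, 1.4738, 3.7877, 5.1071]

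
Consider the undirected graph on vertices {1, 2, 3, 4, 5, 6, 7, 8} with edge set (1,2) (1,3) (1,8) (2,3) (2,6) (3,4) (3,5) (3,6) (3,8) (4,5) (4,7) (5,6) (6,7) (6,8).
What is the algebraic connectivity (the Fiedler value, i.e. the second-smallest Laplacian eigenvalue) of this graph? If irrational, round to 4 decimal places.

1.3163

With the vertex order [1, 2, 3, 4, 5, 6, 7, 8], the degrees are [3, 3, 6, 3, 3, 5, 2, 3], giving D = diag(3, 3, 6, 3, 3, 5, 2, 3) and L = D - A. The smallest Laplacian eigenvalue is always 0. The next one, lambda_2 = 1.3163, measures how hard the graph is to disconnect: larger values mean better connectivity. There is one zero in the spectrum, matching the 1 component. By the matrix-tree theorem the graph has (1/8) * product of the nonzero eigenvalues = 816 spanning trees.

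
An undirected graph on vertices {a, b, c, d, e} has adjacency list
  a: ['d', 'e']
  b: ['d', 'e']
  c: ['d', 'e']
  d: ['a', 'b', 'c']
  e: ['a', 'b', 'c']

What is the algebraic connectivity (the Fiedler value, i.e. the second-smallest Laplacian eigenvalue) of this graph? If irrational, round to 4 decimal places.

2

Each diagonal entry of L is the vertex degree and each off-diagonal entry is -1 where an edge is present, 0 otherwise; in the order [a, b, c, d, e] the diagonal is [2, 2, 2, 3, 3]. Computing the eigenvalues of L and sorting gives [0, 2, 2, 3, 5]. The Fiedler value lambda_2 = 2 is strictly positive, so the graph is connected. By the matrix-tree theorem the graph has (1/5) * product of the nonzero eigenvalues = 12 spanning trees.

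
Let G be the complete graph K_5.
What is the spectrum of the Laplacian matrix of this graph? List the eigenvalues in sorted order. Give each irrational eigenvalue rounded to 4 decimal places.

[0, 5, 5, 5, 5]

The graph has 5 vertices and degree multiset [4, 4, 4, 4, 4]; D is the diagonal matrix of degrees and L = D - A. The multiplicity of 0 as a Laplacian eigenvalue equals the number of connected components.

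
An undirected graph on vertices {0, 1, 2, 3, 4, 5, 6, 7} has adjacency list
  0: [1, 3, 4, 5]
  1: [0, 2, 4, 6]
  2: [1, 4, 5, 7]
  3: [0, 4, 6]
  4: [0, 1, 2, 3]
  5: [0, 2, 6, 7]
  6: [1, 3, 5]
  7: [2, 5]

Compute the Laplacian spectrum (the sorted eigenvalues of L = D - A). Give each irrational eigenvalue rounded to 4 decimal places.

With the vertex order [0, 1, 2, 3, 4, 5, 6, 7], the degrees are [4, 4, 4, 3, 4, 4, 3, 2], giving D = diag(4, 4, 4, 3, 4, 4, 3, 2) and L = D - A. Since every row of L sums to 0, the all-ones vector is in the kernel and 0 is an eigenvalue. There is one zero in the spectrum, matching the 1 component. By the matrix-tree theorem the graph has (1/8) * product of the nonzero eigenvalues = 1025 spanning trees.

[0, 1.4083, 2.7585, 3.1831, 4, 4.5867, 5.5446, 6.5188]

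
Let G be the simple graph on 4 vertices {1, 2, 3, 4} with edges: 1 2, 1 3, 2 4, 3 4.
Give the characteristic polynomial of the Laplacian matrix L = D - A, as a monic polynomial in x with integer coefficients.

With the vertex order [1, 2, 3, 4], the degrees are [2, 2, 2, 2], giving D = diag(2, 2, 2, 2) and L = D - A. The eigenvalues of L are [0, 2, 2, 4]; the characteristic polynomial is the product of (x - lambda_i), which multiplies out to x^4 - 8x^3 + 20x^2 - 16x. The constant term is 0 because L is singular (the all-ones vector lies in its kernel). The largest eigenvalue, 4, is at most the vertex count 4. The eigenvalues sum to 8, which equals trace(L) = 2|E|.

x^4 - 8x^3 + 20x^2 - 16x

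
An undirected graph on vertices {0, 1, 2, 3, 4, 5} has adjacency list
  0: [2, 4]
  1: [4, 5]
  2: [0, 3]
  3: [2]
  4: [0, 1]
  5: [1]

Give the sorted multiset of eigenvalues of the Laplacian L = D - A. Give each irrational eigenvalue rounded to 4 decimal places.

[0, 0.2679, 1, 2, 3, 3.7321]

Reading degrees in the order [0, 1, 2, 3, 4, 5] gives [2, 2, 2, 1, 2, 1]; set D = diag(2, 2, 2, 1, 2, 1) and form L = D - A. Diagonalising L (or applying a numerical eigensolver to the 6x6 matrix) gives the spectrum above. The single zero eigenvalue shows the graph is connected. There is one zero in the spectrum, matching the 1 component.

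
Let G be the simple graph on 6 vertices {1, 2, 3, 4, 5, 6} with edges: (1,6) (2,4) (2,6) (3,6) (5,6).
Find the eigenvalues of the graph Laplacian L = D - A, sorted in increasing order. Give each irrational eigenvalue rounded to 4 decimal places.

With the vertex order [1, 2, 3, 4, 5, 6], the degrees are [1, 2, 1, 1, 1, 4], giving D = diag(1, 2, 1, 1, 1, 4) and L = D - A. Diagonalising L (or applying a numerical eigensolver to the 6x6 matrix) gives the spectrum above.

[0, 0.4859, 1, 1, 2.4280, 5.0861]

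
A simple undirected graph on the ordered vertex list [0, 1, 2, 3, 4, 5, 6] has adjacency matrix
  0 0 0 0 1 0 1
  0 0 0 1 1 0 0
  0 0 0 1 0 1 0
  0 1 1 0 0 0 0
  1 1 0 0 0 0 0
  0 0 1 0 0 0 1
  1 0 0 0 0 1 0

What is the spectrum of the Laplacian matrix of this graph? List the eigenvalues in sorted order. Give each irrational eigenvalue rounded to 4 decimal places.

With the vertex order [0, 1, 2, 3, 4, 5, 6], the degrees are [2, 2, 2, 2, 2, 2, 2], giving D = diag(2, 2, 2, 2, 2, 2, 2) and L = D - A. Diagonalising L (or applying a numerical eigensolver to the 7x7 matrix) gives the spectrum above. The single zero eigenvalue shows the graph is connected. There is one zero in the spectrum, matching the 1 component.

[0, 0.7530, 0.7530, 2.4450, 2.4450, 3.8019, 3.8019]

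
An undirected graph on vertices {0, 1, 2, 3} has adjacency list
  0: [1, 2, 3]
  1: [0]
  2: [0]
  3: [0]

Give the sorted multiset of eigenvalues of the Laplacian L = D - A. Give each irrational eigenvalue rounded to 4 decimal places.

[0, 1, 1, 4]

Each diagonal entry of L is the vertex degree and each off-diagonal entry is -1 where an edge is present, 0 otherwise; in the order [0, 1, 2, 3] the diagonal is [3, 1, 1, 1]. Diagonalising L (or applying a numerical eigensolver to the 4x4 matrix) gives the spectrum above.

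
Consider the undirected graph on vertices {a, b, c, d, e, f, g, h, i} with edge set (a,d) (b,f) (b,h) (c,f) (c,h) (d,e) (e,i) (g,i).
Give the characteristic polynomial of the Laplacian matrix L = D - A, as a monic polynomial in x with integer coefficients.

x^9 - 16x^8 + 105x^7 - 364x^6 + 713x^5 - 776x^4 + 420x^3 - 80x^2

Reading degrees in the order [a, b, c, d, e, f, g, h, i] gives [1, 2, 2, 2, 2, 2, 1, 2, 2]; set D = diag(1, 2, 2, 2, 2, 2, 1, 2, 2) and form L = D - A. Computing det(xI - L) by cofactor expansion (or equivalently via sum-over-permutations) gives x^9 - 16x^8 + 105x^7 - 364x^6 + 713x^5 - 776x^4 + 420x^3 - 80x^2. The coefficient of x^8 equals -trace(L) = -16, matching the sum of degrees. The largest eigenvalue, 4, is at most the vertex count 9.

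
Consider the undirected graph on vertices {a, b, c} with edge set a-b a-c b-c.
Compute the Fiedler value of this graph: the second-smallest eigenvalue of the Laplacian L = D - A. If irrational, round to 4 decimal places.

3

Each diagonal entry of L is the vertex degree and each off-diagonal entry is -1 where an edge is present, 0 otherwise; in the order [a, b, c] the diagonal is [2, 2, 2]. Computing the eigenvalues of L and sorting gives [0, 3, 3]. The Fiedler value lambda_2 = 3 is strictly positive, so the graph is connected.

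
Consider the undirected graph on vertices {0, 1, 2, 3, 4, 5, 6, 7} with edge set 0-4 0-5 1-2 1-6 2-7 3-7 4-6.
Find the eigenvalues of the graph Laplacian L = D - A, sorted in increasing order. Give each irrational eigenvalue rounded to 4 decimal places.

[0, 0.1522, 0.5858, 1.2346, 2, 2.7654, 3.4142, 3.8478]

Reading degrees in the order [0, 1, 2, 3, 4, 5, 6, 7] gives [2, 2, 2, 1, 2, 1, 2, 2]; set D = diag(2, 2, 2, 1, 2, 1, 2, 2) and form L = D - A. The multiplicity of 0 as a Laplacian eigenvalue equals the number of connected components. The eigenvalues sum to 14, which equals trace(L) = 2|E|.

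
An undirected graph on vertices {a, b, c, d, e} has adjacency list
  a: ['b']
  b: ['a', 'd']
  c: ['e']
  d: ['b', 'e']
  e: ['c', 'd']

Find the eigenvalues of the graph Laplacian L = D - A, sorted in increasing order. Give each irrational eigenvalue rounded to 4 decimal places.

[0, 0.3820, 1.3820, 2.6180, 3.6180]

Each diagonal entry of L is the vertex degree and each off-diagonal entry is -1 where an edge is present, 0 otherwise; in the order [a, b, c, d, e] the diagonal is [1, 2, 1, 2, 2]. Since every row of L sums to 0, the all-ones vector is in the kernel and 0 is an eigenvalue. The single zero eigenvalue shows the graph is connected. By the matrix-tree theorem the graph has (1/5) * product of the nonzero eigenvalues = 1 spanning tree.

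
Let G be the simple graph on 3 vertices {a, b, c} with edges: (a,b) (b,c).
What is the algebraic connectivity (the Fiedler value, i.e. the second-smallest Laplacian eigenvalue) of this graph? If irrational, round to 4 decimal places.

Reading degrees in the order [a, b, c] gives [1, 2, 1]; set D = diag(1, 2, 1) and form L = D - A. Computing the eigenvalues of L and sorting gives [0, 1, 3]. The Fiedler value lambda_2 = 1 is strictly positive, so the graph is connected. The eigenvalues sum to 4, which equals trace(L) = 2|E|.

1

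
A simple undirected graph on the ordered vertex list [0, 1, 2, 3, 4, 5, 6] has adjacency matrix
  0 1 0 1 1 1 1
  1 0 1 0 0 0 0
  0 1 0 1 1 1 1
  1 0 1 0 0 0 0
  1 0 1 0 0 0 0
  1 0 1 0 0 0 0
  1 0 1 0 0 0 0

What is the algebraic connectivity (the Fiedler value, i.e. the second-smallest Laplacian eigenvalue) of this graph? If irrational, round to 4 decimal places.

Each diagonal entry of L is the vertex degree and each off-diagonal entry is -1 where an edge is present, 0 otherwise; in the order [0, 1, 2, 3, 4, 5, 6] the diagonal is [5, 2, 5, 2, 2, 2, 2]. Computing the eigenvalues of L and sorting gives [0, 2, 2, 2, 2, 5, 7]. The Fiedler value lambda_2 = 2 is strictly positive, so the graph is connected. There is one zero in the spectrum, matching the 1 component.

2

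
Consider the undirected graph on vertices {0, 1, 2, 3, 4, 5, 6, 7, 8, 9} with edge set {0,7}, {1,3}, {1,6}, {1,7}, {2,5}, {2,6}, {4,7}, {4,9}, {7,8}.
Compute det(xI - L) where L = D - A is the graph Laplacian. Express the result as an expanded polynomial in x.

With the vertex order [0, 1, 2, 3, 4, 5, 6, 7, 8, 9], the degrees are [1, 3, 2, 1, 2, 1, 2, 4, 1, 1], giving D = diag(1, 3, 2, 1, 2, 1, 2, 4, 1, 1) and L = D - A. Computing det(xI - L) by cofactor expansion (or equivalently via sum-over-permutations) gives x^10 - 18x^9 + 132x^8 - 514x^7 + 1161x^6 - 1562x^5 + 1239x^4 - 552x^3 + 123x^2 - 10x. Since p(0) = det(-L) = 0, x divides p(x). There is one zero in the spectrum, matching the 1 component.

x^10 - 18x^9 + 132x^8 - 514x^7 + 1161x^6 - 1562x^5 + 1239x^4 - 552x^3 + 123x^2 - 10x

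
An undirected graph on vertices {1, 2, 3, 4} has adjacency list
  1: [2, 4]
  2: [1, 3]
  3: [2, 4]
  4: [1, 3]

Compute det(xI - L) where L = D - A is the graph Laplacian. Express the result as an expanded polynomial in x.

Reading degrees in the order [1, 2, 3, 4] gives [2, 2, 2, 2]; set D = diag(2, 2, 2, 2) and form L = D - A. Computing det(xI - L) by cofactor expansion (or equivalently via sum-over-permutations) gives x^4 - 8x^3 + 20x^2 - 16x. The coefficient of x^3 equals -trace(L) = -8, matching the sum of degrees. The largest eigenvalue, 4, is at most the vertex count 4.

x^4 - 8x^3 + 20x^2 - 16x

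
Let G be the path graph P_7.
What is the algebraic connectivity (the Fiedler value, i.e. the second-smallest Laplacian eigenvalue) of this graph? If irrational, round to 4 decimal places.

The graph has 7 vertices and degree multiset [2, 2, 2, 2, 2, 1, 1]; D is the diagonal matrix of degrees and L = D - A. The sorted Laplacian eigenvalues are [0, 0.1981, 0.7530, 1.5550, 2.4450, 3.2470, 3.8019]; the algebraic connectivity is the second entry, 0.1981. The eigenvalues sum to 12, which equals trace(L) = 2|E|. The largest eigenvalue, 3.8019, is at most the vertex count 7.

0.1981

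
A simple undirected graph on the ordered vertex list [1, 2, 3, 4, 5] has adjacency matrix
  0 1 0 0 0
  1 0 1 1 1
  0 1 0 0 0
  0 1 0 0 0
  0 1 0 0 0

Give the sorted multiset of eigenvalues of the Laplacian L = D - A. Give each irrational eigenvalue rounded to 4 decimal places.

Each diagonal entry of L is the vertex degree and each off-diagonal entry is -1 where an edge is present, 0 otherwise; in the order [1, 2, 3, 4, 5] the diagonal is [1, 4, 1, 1, 1]. Since every row of L sums to 0, the all-ones vector is in the kernel and 0 is an eigenvalue. There is one zero in the spectrum, matching the 1 component.

[0, 1, 1, 1, 5]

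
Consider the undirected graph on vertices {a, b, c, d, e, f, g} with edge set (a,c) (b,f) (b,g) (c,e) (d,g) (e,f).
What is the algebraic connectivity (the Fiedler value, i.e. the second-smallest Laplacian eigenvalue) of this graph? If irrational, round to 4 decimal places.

0.1981

With the vertex order [a, b, c, d, e, f, g], the degrees are [1, 2, 2, 1, 2, 2, 2], giving D = diag(1, 2, 2, 1, 2, 2, 2) and L = D - A. The smallest Laplacian eigenvalue is always 0. The next one, lambda_2 = 0.1981, measures how hard the graph is to disconnect: larger values mean better connectivity. The eigenvalues sum to 12, which equals trace(L) = 2|E|.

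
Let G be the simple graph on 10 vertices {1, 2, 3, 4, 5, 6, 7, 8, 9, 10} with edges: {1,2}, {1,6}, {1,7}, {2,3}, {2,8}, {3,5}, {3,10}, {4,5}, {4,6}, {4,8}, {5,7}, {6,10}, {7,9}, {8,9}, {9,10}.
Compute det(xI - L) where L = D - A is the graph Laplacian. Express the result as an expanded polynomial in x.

Each diagonal entry of L is the vertex degree and each off-diagonal entry is -1 where an edge is present, 0 otherwise; in the order [1, 2, 3, 4, 5, 6, 7, 8, 9, 10] the diagonal is [3, 3, 3, 3, 3, 3, 3, 3, 3, 3]. L has integer entries, so p(x) = det(xI - L) has integer coefficients. Expanding the determinant yields x^10 - 30x^9 + 390x^8 - 2880x^7 + 13305x^6 - 39882x^5 + 77640x^4 - 94800x^3 + 66000x^2 - 20000x. The coefficient of x^9 equals -trace(L) = -30, matching the sum of degrees. By the matrix-tree theorem the graph has (1/10) * product of the nonzero eigenvalues = 2000 spanning trees. The largest eigenvalue, 5, is at most the vertex count 10.

x^10 - 30x^9 + 390x^8 - 2880x^7 + 13305x^6 - 39882x^5 + 77640x^4 - 94800x^3 + 66000x^2 - 20000x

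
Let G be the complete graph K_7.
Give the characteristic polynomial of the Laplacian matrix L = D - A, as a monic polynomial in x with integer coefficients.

The graph has 7 vertices and degree multiset [6, 6, 6, 6, 6, 6, 6]; D is the diagonal matrix of degrees and L = D - A. Computing det(xI - L) by cofactor expansion (or equivalently via sum-over-permutations) gives x^7 - 42x^6 + 735x^5 - 6860x^4 + 36015x^3 - 100842x^2 + 117649x. Since p(0) = det(-L) = 0, x divides p(x). The eigenvalues sum to 42, which equals trace(L) = 2|E|.

x^7 - 42x^6 + 735x^5 - 6860x^4 + 36015x^3 - 100842x^2 + 117649x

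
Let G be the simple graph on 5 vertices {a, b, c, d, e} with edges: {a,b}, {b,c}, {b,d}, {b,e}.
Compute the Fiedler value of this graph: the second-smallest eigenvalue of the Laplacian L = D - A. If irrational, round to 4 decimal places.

1

Each diagonal entry of L is the vertex degree and each off-diagonal entry is -1 where an edge is present, 0 otherwise; in the order [a, b, c, d, e] the diagonal is [1, 4, 1, 1, 1]. The sorted Laplacian eigenvalues are [0, 1, 1, 1, 5]; the algebraic connectivity is the second entry, 1. The eigenvalues sum to 8, which equals trace(L) = 2|E|. By the matrix-tree theorem the graph has (1/5) * product of the nonzero eigenvalues = 1 spanning tree.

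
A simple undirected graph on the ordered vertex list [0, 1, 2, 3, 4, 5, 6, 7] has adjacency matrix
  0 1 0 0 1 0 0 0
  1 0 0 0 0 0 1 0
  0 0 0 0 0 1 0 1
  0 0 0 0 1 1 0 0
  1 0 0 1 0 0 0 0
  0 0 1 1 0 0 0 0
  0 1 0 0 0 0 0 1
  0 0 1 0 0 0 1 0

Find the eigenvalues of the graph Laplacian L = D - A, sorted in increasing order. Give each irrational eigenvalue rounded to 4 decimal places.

Each diagonal entry of L is the vertex degree and each off-diagonal entry is -1 where an edge is present, 0 otherwise; in the order [0, 1, 2, 3, 4, 5, 6, 7] the diagonal is [2, 2, 2, 2, 2, 2, 2, 2]. L is symmetric positive semidefinite, so every eigenvalue is real and nonnegative. The eigenvalues sum to 16, which equals trace(L) = 2|E|. The largest eigenvalue, 4, is at most the vertex count 8.

[0, 0.5858, 0.5858, 2, 2, 3.4142, 3.4142, 4]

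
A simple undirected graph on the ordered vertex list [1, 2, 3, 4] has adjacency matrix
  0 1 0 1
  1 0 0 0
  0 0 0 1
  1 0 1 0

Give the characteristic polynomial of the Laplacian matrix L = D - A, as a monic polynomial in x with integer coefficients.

x^4 - 6x^3 + 10x^2 - 4x

Each diagonal entry of L is the vertex degree and each off-diagonal entry is -1 where an edge is present, 0 otherwise; in the order [1, 2, 3, 4] the diagonal is [2, 1, 1, 2]. Computing det(xI - L) by cofactor expansion (or equivalently via sum-over-permutations) gives x^4 - 6x^3 + 10x^2 - 4x. The constant term is 0 because L is singular (the all-ones vector lies in its kernel).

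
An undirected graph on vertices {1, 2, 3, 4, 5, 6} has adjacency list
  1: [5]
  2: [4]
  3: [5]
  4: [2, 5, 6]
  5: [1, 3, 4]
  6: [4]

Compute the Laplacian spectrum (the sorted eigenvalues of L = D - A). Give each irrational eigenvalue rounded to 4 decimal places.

Reading degrees in the order [1, 2, 3, 4, 5, 6] gives [1, 1, 1, 3, 3, 1]; set D = diag(1, 1, 1, 3, 3, 1) and form L = D - A. L is symmetric positive semidefinite, so every eigenvalue is real and nonnegative. The single zero eigenvalue shows the graph is connected. The eigenvalues sum to 10, which equals trace(L) = 2|E|.

[0, 0.4384, 1, 1, 3, 4.5616]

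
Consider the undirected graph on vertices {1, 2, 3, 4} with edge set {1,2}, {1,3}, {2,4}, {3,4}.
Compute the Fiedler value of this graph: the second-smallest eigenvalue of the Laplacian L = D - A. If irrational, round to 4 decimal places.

Reading degrees in the order [1, 2, 3, 4] gives [2, 2, 2, 2]; set D = diag(2, 2, 2, 2) and form L = D - A. The smallest Laplacian eigenvalue is always 0. The next one, lambda_2 = 2, measures how hard the graph is to disconnect: larger values mean better connectivity. By the matrix-tree theorem the graph has (1/4) * product of the nonzero eigenvalues = 4 spanning trees. There is one zero in the spectrum, matching the 1 component.

2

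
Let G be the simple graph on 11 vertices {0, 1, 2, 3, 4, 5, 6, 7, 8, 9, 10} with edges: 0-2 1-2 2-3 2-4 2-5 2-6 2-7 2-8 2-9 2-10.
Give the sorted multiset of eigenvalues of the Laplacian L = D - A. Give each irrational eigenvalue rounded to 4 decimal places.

Reading degrees in the order [0, 1, 2, 3, 4, 5, 6, 7, 8, 9, 10] gives [1, 1, 10, 1, 1, 1, 1, 1, 1, 1, 1]; set D = diag(1, 1, 10, 1, 1, 1, 1, 1, 1, 1, 1) and form L = D - A. Diagonalising L (or applying a numerical eigensolver to the 11x11 matrix) gives the spectrum above. There is one zero in the spectrum, matching the 1 component. By the matrix-tree theorem the graph has (1/11) * product of the nonzero eigenvalues = 1 spanning tree.

[0, 1, 1, 1, 1, 1, 1, 1, 1, 1, 11]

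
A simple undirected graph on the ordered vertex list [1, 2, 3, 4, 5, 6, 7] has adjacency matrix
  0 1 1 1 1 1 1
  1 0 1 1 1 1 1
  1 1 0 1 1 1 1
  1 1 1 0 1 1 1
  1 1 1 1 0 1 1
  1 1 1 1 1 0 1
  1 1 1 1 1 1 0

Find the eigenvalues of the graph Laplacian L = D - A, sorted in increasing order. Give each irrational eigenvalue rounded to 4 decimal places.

Each diagonal entry of L is the vertex degree and each off-diagonal entry is -1 where an edge is present, 0 otherwise; in the order [1, 2, 3, 4, 5, 6, 7] the diagonal is [6, 6, 6, 6, 6, 6, 6]. The multiplicity of 0 as a Laplacian eigenvalue equals the number of connected components. The eigenvalues sum to 42, which equals trace(L) = 2|E|.

[0, 7, 7, 7, 7, 7, 7]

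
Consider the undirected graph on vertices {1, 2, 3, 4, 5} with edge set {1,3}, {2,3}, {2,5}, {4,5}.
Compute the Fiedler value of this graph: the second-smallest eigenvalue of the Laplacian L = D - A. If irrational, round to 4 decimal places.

0.3820

Reading degrees in the order [1, 2, 3, 4, 5] gives [1, 2, 2, 1, 2]; set D = diag(1, 2, 2, 1, 2) and form L = D - A. The smallest Laplacian eigenvalue is always 0. The next one, lambda_2 = 0.3820, measures how hard the graph is to disconnect: larger values mean better connectivity. The largest eigenvalue, 3.6180, is at most the vertex count 5.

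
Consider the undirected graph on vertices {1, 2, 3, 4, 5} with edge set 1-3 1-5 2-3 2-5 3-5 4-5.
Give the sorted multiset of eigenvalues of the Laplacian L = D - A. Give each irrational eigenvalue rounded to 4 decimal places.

Reading degrees in the order [1, 2, 3, 4, 5] gives [2, 2, 3, 1, 4]; set D = diag(2, 2, 3, 1, 4) and form L = D - A. Since every row of L sums to 0, the all-ones vector is in the kernel and 0 is an eigenvalue. The single zero eigenvalue shows the graph is connected. By the matrix-tree theorem the graph has (1/5) * product of the nonzero eigenvalues = 8 spanning trees.

[0, 1, 2, 4, 5]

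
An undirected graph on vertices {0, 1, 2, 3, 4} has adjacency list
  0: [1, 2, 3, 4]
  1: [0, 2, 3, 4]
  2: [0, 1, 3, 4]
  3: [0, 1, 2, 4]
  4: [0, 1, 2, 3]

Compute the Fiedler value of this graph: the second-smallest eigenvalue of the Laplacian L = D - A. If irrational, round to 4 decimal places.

5

Each diagonal entry of L is the vertex degree and each off-diagonal entry is -1 where an edge is present, 0 otherwise; in the order [0, 1, 2, 3, 4] the diagonal is [4, 4, 4, 4, 4]. Computing the eigenvalues of L and sorting gives [0, 5, 5, 5, 5]. The Fiedler value lambda_2 = 5 is strictly positive, so the graph is connected. By the matrix-tree theorem the graph has (1/5) * product of the nonzero eigenvalues = 125 spanning trees.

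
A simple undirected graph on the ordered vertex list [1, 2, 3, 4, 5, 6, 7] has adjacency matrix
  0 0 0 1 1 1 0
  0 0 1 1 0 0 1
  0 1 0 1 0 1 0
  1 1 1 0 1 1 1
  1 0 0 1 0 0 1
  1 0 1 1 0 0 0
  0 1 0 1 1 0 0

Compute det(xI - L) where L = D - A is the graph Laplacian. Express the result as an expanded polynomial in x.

x^7 - 24x^6 + 231x^5 - 1140x^4 + 3036x^3 - 4128x^2 + 2240x

Each diagonal entry of L is the vertex degree and each off-diagonal entry is -1 where an edge is present, 0 otherwise; in the order [1, 2, 3, 4, 5, 6, 7] the diagonal is [3, 3, 3, 6, 3, 3, 3]. L has integer entries, so p(x) = det(xI - L) has integer coefficients. Expanding the determinant yields x^7 - 24x^6 + 231x^5 - 1140x^4 + 3036x^3 - 4128x^2 + 2240x. The constant term is 0 because L is singular (the all-ones vector lies in its kernel). The largest eigenvalue, 7, is at most the vertex count 7.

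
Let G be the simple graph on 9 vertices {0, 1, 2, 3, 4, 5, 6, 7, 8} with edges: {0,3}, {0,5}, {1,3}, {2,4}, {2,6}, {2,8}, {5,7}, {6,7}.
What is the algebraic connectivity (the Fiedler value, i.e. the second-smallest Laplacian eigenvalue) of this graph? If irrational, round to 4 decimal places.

0.1289

Each diagonal entry of L is the vertex degree and each off-diagonal entry is -1 where an edge is present, 0 otherwise; in the order [0, 1, 2, 3, 4, 5, 6, 7, 8] the diagonal is [2, 1, 3, 2, 1, 2, 2, 2, 1]. The smallest Laplacian eigenvalue is always 0. The next one, lambda_2 = 0.1289, measures how hard the graph is to disconnect: larger values mean better connectivity. By the matrix-tree theorem the graph has (1/9) * product of the nonzero eigenvalues = 1 spanning tree. There is one zero in the spectrum, matching the 1 component.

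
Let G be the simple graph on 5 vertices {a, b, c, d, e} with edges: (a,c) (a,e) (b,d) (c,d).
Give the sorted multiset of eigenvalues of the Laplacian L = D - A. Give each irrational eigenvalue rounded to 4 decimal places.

Reading degrees in the order [a, b, c, d, e] gives [2, 1, 2, 2, 1]; set D = diag(2, 1, 2, 2, 1) and form L = D - A. Diagonalising L (or applying a numerical eigensolver to the 5x5 matrix) gives the spectrum above. By the matrix-tree theorem the graph has (1/5) * product of the nonzero eigenvalues = 1 spanning tree. There is one zero in the spectrum, matching the 1 component.

[0, 0.3820, 1.3820, 2.6180, 3.6180]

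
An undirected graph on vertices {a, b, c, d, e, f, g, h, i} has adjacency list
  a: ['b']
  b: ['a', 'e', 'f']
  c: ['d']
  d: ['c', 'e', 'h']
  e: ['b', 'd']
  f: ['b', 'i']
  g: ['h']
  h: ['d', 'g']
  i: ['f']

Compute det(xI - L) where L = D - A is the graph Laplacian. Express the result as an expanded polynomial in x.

With the vertex order [a, b, c, d, e, f, g, h, i], the degrees are [1, 3, 1, 3, 2, 2, 1, 2, 1], giving D = diag(1, 3, 1, 3, 2, 2, 1, 2, 1) and L = D - A. L has integer entries, so p(x) = det(xI - L) has integer coefficients. Expanding the determinant yields x^9 - 16x^8 + 103x^7 - 344x^6 + 642x^5 - 672x^4 + 376x^3 - 100x^2 + 9x. The coefficient of x^8 equals -trace(L) = -16, matching the sum of degrees.

x^9 - 16x^8 + 103x^7 - 344x^6 + 642x^5 - 672x^4 + 376x^3 - 100x^2 + 9x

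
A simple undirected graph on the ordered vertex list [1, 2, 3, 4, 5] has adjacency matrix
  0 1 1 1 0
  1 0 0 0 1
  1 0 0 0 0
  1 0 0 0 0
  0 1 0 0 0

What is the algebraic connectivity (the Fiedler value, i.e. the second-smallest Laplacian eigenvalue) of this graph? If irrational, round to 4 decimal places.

With the vertex order [1, 2, 3, 4, 5], the degrees are [3, 2, 1, 1, 1], giving D = diag(3, 2, 1, 1, 1) and L = D - A. The sorted Laplacian eigenvalues are [0, 0.5188, 1, 2.3111, 4.1701]; the algebraic connectivity is the second entry, 0.5188. There is one zero in the spectrum, matching the 1 component.

0.5188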